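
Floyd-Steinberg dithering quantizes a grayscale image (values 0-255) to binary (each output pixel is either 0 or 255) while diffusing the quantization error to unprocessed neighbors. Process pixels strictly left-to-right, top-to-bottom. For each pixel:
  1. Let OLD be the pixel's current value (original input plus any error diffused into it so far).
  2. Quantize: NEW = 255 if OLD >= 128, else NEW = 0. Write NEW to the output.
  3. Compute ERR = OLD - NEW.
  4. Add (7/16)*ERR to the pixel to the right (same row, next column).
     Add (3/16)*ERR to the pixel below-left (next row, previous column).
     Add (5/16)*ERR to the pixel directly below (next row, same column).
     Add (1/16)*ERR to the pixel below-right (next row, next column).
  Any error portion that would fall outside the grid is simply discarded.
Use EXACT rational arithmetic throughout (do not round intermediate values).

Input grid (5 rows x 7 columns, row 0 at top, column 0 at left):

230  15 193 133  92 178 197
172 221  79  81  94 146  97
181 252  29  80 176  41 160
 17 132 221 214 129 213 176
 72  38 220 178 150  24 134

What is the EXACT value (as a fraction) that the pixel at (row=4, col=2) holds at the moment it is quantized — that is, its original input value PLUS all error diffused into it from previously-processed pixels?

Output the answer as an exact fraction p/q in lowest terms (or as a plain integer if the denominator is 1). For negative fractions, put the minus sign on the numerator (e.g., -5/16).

Answer: 153015317564075/549755813888

Derivation:
(0,0): OLD=230 → NEW=255, ERR=-25
(0,1): OLD=65/16 → NEW=0, ERR=65/16
(0,2): OLD=49863/256 → NEW=255, ERR=-15417/256
(0,3): OLD=436849/4096 → NEW=0, ERR=436849/4096
(0,4): OLD=9087255/65536 → NEW=255, ERR=-7624425/65536
(0,5): OLD=133275553/1048576 → NEW=0, ERR=133275553/1048576
(0,6): OLD=4238040423/16777216 → NEW=255, ERR=-40149657/16777216
(1,0): OLD=42227/256 → NEW=255, ERR=-23053/256
(1,1): OLD=348197/2048 → NEW=255, ERR=-174043/2048
(1,2): OLD=2834569/65536 → NEW=0, ERR=2834569/65536
(1,3): OLD=28226133/262144 → NEW=0, ERR=28226133/262144
(1,4): OLD=2269096031/16777216 → NEW=255, ERR=-2009094049/16777216
(1,5): OLD=16858830351/134217728 → NEW=0, ERR=16858830351/134217728
(1,6): OLD=341771010817/2147483648 → NEW=255, ERR=-205837319423/2147483648
(2,0): OLD=4486759/32768 → NEW=255, ERR=-3869081/32768
(2,1): OLD=184829277/1048576 → NEW=255, ERR=-82557603/1048576
(2,2): OLD=385005143/16777216 → NEW=0, ERR=385005143/16777216
(2,3): OLD=13950301279/134217728 → NEW=0, ERR=13950301279/134217728
(2,4): OLD=230136870095/1073741824 → NEW=255, ERR=-43667295025/1073741824
(2,5): OLD=1271437574277/34359738368 → NEW=0, ERR=1271437574277/34359738368
(2,6): OLD=84709868258035/549755813888 → NEW=255, ERR=-55477864283405/549755813888
(3,0): OLD=-581513097/16777216 → NEW=0, ERR=-581513097/16777216
(3,1): OLD=11966163115/134217728 → NEW=0, ERR=11966163115/134217728
(3,2): OLD=302520382193/1073741824 → NEW=255, ERR=28716217073/1073741824
(3,3): OLD=1082289005031/4294967296 → NEW=255, ERR=-12927655449/4294967296
(3,4): OLD=70593373932663/549755813888 → NEW=255, ERR=-69594358608777/549755813888
(3,5): OLD=649665530754005/4398046511104 → NEW=255, ERR=-471836329577515/4398046511104
(3,6): OLD=7025674106397515/70368744177664 → NEW=0, ERR=7025674106397515/70368744177664
(4,0): OLD=167256788121/2147483648 → NEW=0, ERR=167256788121/2147483648
(4,1): OLD=3531624250053/34359738368 → NEW=0, ERR=3531624250053/34359738368
(4,2): OLD=153015317564075/549755813888 → NEW=255, ERR=12827585022635/549755813888
Target (4,2): original=220, with diffused error = 153015317564075/549755813888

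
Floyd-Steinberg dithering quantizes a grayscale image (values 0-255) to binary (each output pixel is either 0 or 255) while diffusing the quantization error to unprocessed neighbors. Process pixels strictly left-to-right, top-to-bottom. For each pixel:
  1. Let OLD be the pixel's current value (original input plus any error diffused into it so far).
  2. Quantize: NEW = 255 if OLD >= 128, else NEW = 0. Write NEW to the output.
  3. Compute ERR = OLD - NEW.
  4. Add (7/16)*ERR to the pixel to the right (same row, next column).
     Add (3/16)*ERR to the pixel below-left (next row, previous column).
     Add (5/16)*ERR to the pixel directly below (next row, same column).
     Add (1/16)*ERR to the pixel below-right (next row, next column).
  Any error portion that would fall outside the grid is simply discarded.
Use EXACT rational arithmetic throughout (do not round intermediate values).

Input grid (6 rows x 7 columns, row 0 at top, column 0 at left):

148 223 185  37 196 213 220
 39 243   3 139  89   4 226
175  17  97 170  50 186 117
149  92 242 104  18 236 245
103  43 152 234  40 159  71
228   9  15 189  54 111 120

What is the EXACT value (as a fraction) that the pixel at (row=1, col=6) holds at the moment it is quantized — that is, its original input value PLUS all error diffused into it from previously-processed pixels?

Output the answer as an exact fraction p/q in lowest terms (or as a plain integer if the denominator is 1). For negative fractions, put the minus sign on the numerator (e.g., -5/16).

(0,0): OLD=148 → NEW=255, ERR=-107
(0,1): OLD=2819/16 → NEW=255, ERR=-1261/16
(0,2): OLD=38533/256 → NEW=255, ERR=-26747/256
(0,3): OLD=-35677/4096 → NEW=0, ERR=-35677/4096
(0,4): OLD=12595317/65536 → NEW=255, ERR=-4116363/65536
(0,5): OLD=194532147/1048576 → NEW=255, ERR=-72854733/1048576
(0,6): OLD=3181004389/16777216 → NEW=255, ERR=-1097185691/16777216
(1,0): OLD=-2359/256 → NEW=0, ERR=-2359/256
(1,1): OLD=385151/2048 → NEW=255, ERR=-137089/2048
(1,2): OLD=-4292245/65536 → NEW=0, ERR=-4292245/65536
(1,3): OLD=23413967/262144 → NEW=0, ERR=23413967/262144
(1,4): OLD=1591756749/16777216 → NEW=0, ERR=1591756749/16777216
(1,5): OLD=1021157213/134217728 → NEW=0, ERR=1021157213/134217728
(1,6): OLD=439266571475/2147483648 → NEW=255, ERR=-108341758765/2147483648
Target (1,6): original=226, with diffused error = 439266571475/2147483648

Answer: 439266571475/2147483648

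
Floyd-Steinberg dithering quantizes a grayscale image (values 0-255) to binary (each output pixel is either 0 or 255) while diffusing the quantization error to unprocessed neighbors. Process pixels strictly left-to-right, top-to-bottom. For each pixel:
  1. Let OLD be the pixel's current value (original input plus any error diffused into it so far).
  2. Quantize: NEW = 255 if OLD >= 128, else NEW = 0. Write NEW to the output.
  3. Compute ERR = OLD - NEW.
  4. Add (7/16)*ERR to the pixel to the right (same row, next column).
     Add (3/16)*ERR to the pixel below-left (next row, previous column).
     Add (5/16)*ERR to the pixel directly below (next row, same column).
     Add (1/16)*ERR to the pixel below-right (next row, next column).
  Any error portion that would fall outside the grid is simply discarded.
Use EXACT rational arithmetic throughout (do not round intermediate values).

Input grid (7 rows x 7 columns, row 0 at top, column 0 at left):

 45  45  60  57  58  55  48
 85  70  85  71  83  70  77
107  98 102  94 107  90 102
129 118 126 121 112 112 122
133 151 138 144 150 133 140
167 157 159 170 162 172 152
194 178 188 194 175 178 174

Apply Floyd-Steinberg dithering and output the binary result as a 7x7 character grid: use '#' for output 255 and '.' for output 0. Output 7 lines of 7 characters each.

Answer: .......
.#.#.#.
.#..#.#
#.#.#..
.#.#.##
#####.#
#.#.##.

Derivation:
(0,0): OLD=45 → NEW=0, ERR=45
(0,1): OLD=1035/16 → NEW=0, ERR=1035/16
(0,2): OLD=22605/256 → NEW=0, ERR=22605/256
(0,3): OLD=391707/4096 → NEW=0, ERR=391707/4096
(0,4): OLD=6543037/65536 → NEW=0, ERR=6543037/65536
(0,5): OLD=103472939/1048576 → NEW=0, ERR=103472939/1048576
(0,6): OLD=1529616941/16777216 → NEW=0, ERR=1529616941/16777216
(1,0): OLD=28465/256 → NEW=0, ERR=28465/256
(1,1): OLD=324055/2048 → NEW=255, ERR=-198185/2048
(1,2): OLD=6044451/65536 → NEW=0, ERR=6044451/65536
(1,3): OLD=43378151/262144 → NEW=255, ERR=-23468569/262144
(1,4): OLD=1669527765/16777216 → NEW=0, ERR=1669527765/16777216
(1,5): OLD=22509439845/134217728 → NEW=255, ERR=-11716080795/134217728
(1,6): OLD=157772889163/2147483648 → NEW=0, ERR=157772889163/2147483648
(2,0): OLD=4050221/32768 → NEW=0, ERR=4050221/32768
(2,1): OLD=153174335/1048576 → NEW=255, ERR=-114212545/1048576
(2,2): OLD=1012250749/16777216 → NEW=0, ERR=1012250749/16777216
(2,3): OLD=15682354389/134217728 → NEW=0, ERR=15682354389/134217728
(2,4): OLD=179587095973/1073741824 → NEW=255, ERR=-94217069147/1073741824
(2,5): OLD=1523069242871/34359738368 → NEW=0, ERR=1523069242871/34359738368
(2,6): OLD=76359092166193/549755813888 → NEW=255, ERR=-63828640375247/549755813888
(3,0): OLD=2469658589/16777216 → NEW=255, ERR=-1808531491/16777216
(3,1): OLD=7494562585/134217728 → NEW=0, ERR=7494562585/134217728
(3,2): OLD=197981382555/1073741824 → NEW=255, ERR=-75822782565/1073741824
(3,3): OLD=489357927341/4294967296 → NEW=0, ERR=489357927341/4294967296
(3,4): OLD=82485854475229/549755813888 → NEW=255, ERR=-57701878066211/549755813888
(3,5): OLD=231684875462247/4398046511104 → NEW=0, ERR=231684875462247/4398046511104
(3,6): OLD=7848588165988345/70368744177664 → NEW=0, ERR=7848588165988345/70368744177664
(4,0): OLD=235757753299/2147483648 → NEW=0, ERR=235757753299/2147483648
(4,1): OLD=6751761047223/34359738368 → NEW=255, ERR=-2009972236617/34359738368
(4,2): OLD=63328049727769/549755813888 → NEW=0, ERR=63328049727769/549755813888
(4,3): OLD=905597958959331/4398046511104 → NEW=255, ERR=-215903901372189/4398046511104
(4,4): OLD=3966033169189881/35184372088832 → NEW=0, ERR=3966033169189881/35184372088832
(4,5): OLD=239963866121197113/1125899906842624 → NEW=255, ERR=-47140610123672007/1125899906842624
(4,6): OLD=2879229901859176543/18014398509481984 → NEW=255, ERR=-1714441718058729377/18014398509481984
(5,0): OLD=104639924473365/549755813888 → NEW=255, ERR=-35547808068075/549755813888
(5,1): OLD=610846151554311/4398046511104 → NEW=255, ERR=-510655708777209/4398046511104
(5,2): OLD=4621087100757665/35184372088832 → NEW=255, ERR=-4350927781894495/35184372088832
(5,3): OLD=36279968121810437/281474976710656 → NEW=255, ERR=-35496150939406843/281474976710656
(5,4): OLD=2362312410180774359/18014398509481984 → NEW=255, ERR=-2231359209737131561/18014398509481984
(5,5): OLD=13536072624244884711/144115188075855872 → NEW=0, ERR=13536072624244884711/144115188075855872
(5,6): OLD=370628978952016481705/2305843009213693952 → NEW=255, ERR=-217360988397475476055/2305843009213693952
(6,0): OLD=10697656921412189/70368744177664 → NEW=255, ERR=-7246372843892131/70368744177664
(6,1): OLD=78177430684484865/1125899906842624 → NEW=0, ERR=78177430684484865/1125899906842624
(6,2): OLD=2681118816751040227/18014398509481984 → NEW=255, ERR=-1912552803166865693/18014398509481984
(6,3): OLD=11124151198556226301/144115188075855872 → NEW=0, ERR=11124151198556226301/144115188075855872
(6,4): OLD=51821425650570389223/288230376151711744 → NEW=255, ERR=-21677320268116105497/288230376151711744
(6,5): OLD=5498299821126909976371/36893488147419103232 → NEW=255, ERR=-3909539656464961347789/36893488147419103232
(6,6): OLD=61421048927168706364981/590295810358705651712 → NEW=0, ERR=61421048927168706364981/590295810358705651712
Row 0: .......
Row 1: .#.#.#.
Row 2: .#..#.#
Row 3: #.#.#..
Row 4: .#.#.##
Row 5: #####.#
Row 6: #.#.##.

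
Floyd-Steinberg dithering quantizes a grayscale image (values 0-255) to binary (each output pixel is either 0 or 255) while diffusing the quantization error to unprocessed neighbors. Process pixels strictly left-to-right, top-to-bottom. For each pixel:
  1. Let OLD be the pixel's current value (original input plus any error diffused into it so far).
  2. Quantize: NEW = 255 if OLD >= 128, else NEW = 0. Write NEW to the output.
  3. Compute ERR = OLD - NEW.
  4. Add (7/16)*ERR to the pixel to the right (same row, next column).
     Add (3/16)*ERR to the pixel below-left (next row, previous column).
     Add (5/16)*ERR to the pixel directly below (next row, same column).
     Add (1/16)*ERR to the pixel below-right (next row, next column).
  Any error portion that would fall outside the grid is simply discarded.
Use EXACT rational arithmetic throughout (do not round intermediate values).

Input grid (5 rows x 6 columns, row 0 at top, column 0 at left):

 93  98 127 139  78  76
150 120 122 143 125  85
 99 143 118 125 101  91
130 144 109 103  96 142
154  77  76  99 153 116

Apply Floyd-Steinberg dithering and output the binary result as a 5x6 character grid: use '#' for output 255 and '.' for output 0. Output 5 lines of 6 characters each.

(0,0): OLD=93 → NEW=0, ERR=93
(0,1): OLD=2219/16 → NEW=255, ERR=-1861/16
(0,2): OLD=19485/256 → NEW=0, ERR=19485/256
(0,3): OLD=705739/4096 → NEW=255, ERR=-338741/4096
(0,4): OLD=2740621/65536 → NEW=0, ERR=2740621/65536
(0,5): OLD=98876123/1048576 → NEW=0, ERR=98876123/1048576
(1,0): OLD=40257/256 → NEW=255, ERR=-25023/256
(1,1): OLD=124871/2048 → NEW=0, ERR=124871/2048
(1,2): OLD=9809747/65536 → NEW=255, ERR=-6901933/65536
(1,3): OLD=21935895/262144 → NEW=0, ERR=21935895/262144
(1,4): OLD=3140517413/16777216 → NEW=255, ERR=-1137672667/16777216
(1,5): OLD=23464993907/268435456 → NEW=0, ERR=23464993907/268435456
(2,0): OLD=2617725/32768 → NEW=0, ERR=2617725/32768
(2,1): OLD=179462191/1048576 → NEW=255, ERR=-87924689/1048576
(2,2): OLD=1139248717/16777216 → NEW=0, ERR=1139248717/16777216
(2,3): OLD=21684373285/134217728 → NEW=255, ERR=-12541147355/134217728
(2,4): OLD=260059158767/4294967296 → NEW=0, ERR=260059158767/4294967296
(2,5): OLD=9659841804153/68719476736 → NEW=255, ERR=-7863624763527/68719476736
(3,0): OLD=2336100013/16777216 → NEW=255, ERR=-1942090067/16777216
(3,1): OLD=11392060713/134217728 → NEW=0, ERR=11392060713/134217728
(3,2): OLD=155256144523/1073741824 → NEW=255, ERR=-118548020597/1073741824
(3,3): OLD=2824003098145/68719476736 → NEW=0, ERR=2824003098145/68719476736
(3,4): OLD=58056964459265/549755813888 → NEW=0, ERR=58056964459265/549755813888
(3,5): OLD=1374186542149487/8796093022208 → NEW=255, ERR=-868817178513553/8796093022208
(4,0): OLD=287205061251/2147483648 → NEW=255, ERR=-260403268989/2147483648
(4,1): OLD=774366176295/34359738368 → NEW=0, ERR=774366176295/34359738368
(4,2): OLD=70773387967557/1099511627776 → NEW=0, ERR=70773387967557/1099511627776
(4,3): OLD=2689908995685945/17592186044416 → NEW=255, ERR=-1796098445640135/17592186044416
(4,4): OLD=35292138352775625/281474976710656 → NEW=0, ERR=35292138352775625/281474976710656
(4,5): OLD=660176942485382111/4503599627370496 → NEW=255, ERR=-488240962494094369/4503599627370496
Row 0: .#.#..
Row 1: #.#.#.
Row 2: .#.#.#
Row 3: #.#..#
Row 4: #..#.#

Answer: .#.#..
#.#.#.
.#.#.#
#.#..#
#..#.#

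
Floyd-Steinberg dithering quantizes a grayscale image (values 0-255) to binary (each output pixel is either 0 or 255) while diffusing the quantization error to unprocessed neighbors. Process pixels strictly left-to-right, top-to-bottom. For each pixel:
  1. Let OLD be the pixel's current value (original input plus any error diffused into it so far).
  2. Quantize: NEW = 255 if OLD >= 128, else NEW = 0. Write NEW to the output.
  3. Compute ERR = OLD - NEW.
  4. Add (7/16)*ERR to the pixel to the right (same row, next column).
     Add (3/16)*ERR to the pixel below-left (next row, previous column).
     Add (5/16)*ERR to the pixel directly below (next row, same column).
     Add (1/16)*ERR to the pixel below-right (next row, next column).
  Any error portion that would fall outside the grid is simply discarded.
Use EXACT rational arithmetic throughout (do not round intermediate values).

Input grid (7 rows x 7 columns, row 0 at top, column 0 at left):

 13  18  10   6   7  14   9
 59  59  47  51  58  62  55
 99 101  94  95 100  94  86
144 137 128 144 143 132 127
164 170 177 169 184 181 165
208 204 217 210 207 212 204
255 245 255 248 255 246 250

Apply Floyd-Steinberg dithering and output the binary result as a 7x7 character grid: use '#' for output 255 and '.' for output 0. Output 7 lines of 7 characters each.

Answer: .......
.......
#.##.#.
.#.#.##
###.##.
#.#####
#######

Derivation:
(0,0): OLD=13 → NEW=0, ERR=13
(0,1): OLD=379/16 → NEW=0, ERR=379/16
(0,2): OLD=5213/256 → NEW=0, ERR=5213/256
(0,3): OLD=61067/4096 → NEW=0, ERR=61067/4096
(0,4): OLD=886221/65536 → NEW=0, ERR=886221/65536
(0,5): OLD=20883611/1048576 → NEW=0, ERR=20883611/1048576
(0,6): OLD=297180221/16777216 → NEW=0, ERR=297180221/16777216
(1,0): OLD=17281/256 → NEW=0, ERR=17281/256
(1,1): OLD=205959/2048 → NEW=0, ERR=205959/2048
(1,2): OLD=6660883/65536 → NEW=0, ERR=6660883/65536
(1,3): OLD=27245527/262144 → NEW=0, ERR=27245527/262144
(1,4): OLD=1885134949/16777216 → NEW=0, ERR=1885134949/16777216
(1,5): OLD=16314022517/134217728 → NEW=0, ERR=16314022517/134217728
(1,6): OLD=246870069307/2147483648 → NEW=0, ERR=246870069307/2147483648
(2,0): OLD=4553149/32768 → NEW=255, ERR=-3802691/32768
(2,1): OLD=110028527/1048576 → NEW=0, ERR=110028527/1048576
(2,2): OLD=3312525965/16777216 → NEW=255, ERR=-965664115/16777216
(2,3): OLD=17410439525/134217728 → NEW=255, ERR=-16815081115/134217728
(2,4): OLD=117669986165/1073741824 → NEW=0, ERR=117669986165/1073741824
(2,5): OLD=7164224495655/34359738368 → NEW=255, ERR=-1597508788185/34359738368
(2,6): OLD=60022433785985/549755813888 → NEW=0, ERR=60022433785985/549755813888
(3,0): OLD=2137574125/16777216 → NEW=0, ERR=2137574125/16777216
(3,1): OLD=27848494185/134217728 → NEW=255, ERR=-6377026455/134217728
(3,2): OLD=77625282635/1073741824 → NEW=0, ERR=77625282635/1073741824
(3,3): OLD=658970587869/4294967296 → NEW=255, ERR=-436246072611/4294967296
(3,4): OLD=63915311976173/549755813888 → NEW=0, ERR=63915311976173/549755813888
(3,5): OLD=860502546992151/4398046511104 → NEW=255, ERR=-260999313339369/4398046511104
(3,6): OLD=9306251543739465/70368744177664 → NEW=255, ERR=-8637778221564855/70368744177664
(4,0): OLD=418559203907/2147483648 → NEW=255, ERR=-129049126333/2147483648
(4,1): OLD=5167010705639/34359738368 → NEW=255, ERR=-3594722578201/34359738368
(4,2): OLD=72461341717225/549755813888 → NEW=255, ERR=-67726390824215/549755813888
(4,3): OLD=482373789575123/4398046511104 → NEW=0, ERR=482373789575123/4398046511104
(4,4): OLD=8825682008195593/35184372088832 → NEW=255, ERR=-146332874456567/35184372088832
(4,5): OLD=163127103097229065/1125899906842624 → NEW=255, ERR=-123977373147640055/1125899906842624
(4,6): OLD=1346696060090980111/18014398509481984 → NEW=0, ERR=1346696060090980111/18014398509481984
(5,0): OLD=93241111447461/549755813888 → NEW=255, ERR=-46946621093979/549755813888
(5,1): OLD=470991536901303/4398046511104 → NEW=0, ERR=470991536901303/4398046511104
(5,2): OLD=8422449745304625/35184372088832 → NEW=255, ERR=-549565137347535/35184372088832
(5,3): OLD=64446999101964117/281474976710656 → NEW=255, ERR=-7329119959253163/281474976710656
(5,4): OLD=3251907443378942727/18014398509481984 → NEW=255, ERR=-1341764176538963193/18014398509481984
(5,5): OLD=22879733202565060503/144115188075855872 → NEW=255, ERR=-13869639756778186857/144115188075855872
(5,6): OLD=411303234222887535609/2305843009213693952 → NEW=255, ERR=-176686733126604422151/2305843009213693952
(6,0): OLD=17479139532249069/70368744177664 → NEW=255, ERR=-464890233055251/70368744177664
(6,1): OLD=300964010173045841/1125899906842624 → NEW=255, ERR=13859533928176721/1125899906842624
(6,2): OLD=4635382329375232979/18014398509481984 → NEW=255, ERR=41710709457327059/18014398509481984
(6,3): OLD=32560559992462981133/144115188075855872 → NEW=255, ERR=-4188812966880266227/144115188075855872
(6,4): OLD=57454535103787423303/288230376151711744 → NEW=255, ERR=-16044210814899071417/288230376151711744
(6,5): OLD=6365945084111695892003/36893488147419103232 → NEW=255, ERR=-3041894393480175432157/36893488147419103232
(6,6): OLD=108595125407451615295429/590295810358705651712 → NEW=255, ERR=-41930306234018325891131/590295810358705651712
Row 0: .......
Row 1: .......
Row 2: #.##.#.
Row 3: .#.#.##
Row 4: ###.##.
Row 5: #.#####
Row 6: #######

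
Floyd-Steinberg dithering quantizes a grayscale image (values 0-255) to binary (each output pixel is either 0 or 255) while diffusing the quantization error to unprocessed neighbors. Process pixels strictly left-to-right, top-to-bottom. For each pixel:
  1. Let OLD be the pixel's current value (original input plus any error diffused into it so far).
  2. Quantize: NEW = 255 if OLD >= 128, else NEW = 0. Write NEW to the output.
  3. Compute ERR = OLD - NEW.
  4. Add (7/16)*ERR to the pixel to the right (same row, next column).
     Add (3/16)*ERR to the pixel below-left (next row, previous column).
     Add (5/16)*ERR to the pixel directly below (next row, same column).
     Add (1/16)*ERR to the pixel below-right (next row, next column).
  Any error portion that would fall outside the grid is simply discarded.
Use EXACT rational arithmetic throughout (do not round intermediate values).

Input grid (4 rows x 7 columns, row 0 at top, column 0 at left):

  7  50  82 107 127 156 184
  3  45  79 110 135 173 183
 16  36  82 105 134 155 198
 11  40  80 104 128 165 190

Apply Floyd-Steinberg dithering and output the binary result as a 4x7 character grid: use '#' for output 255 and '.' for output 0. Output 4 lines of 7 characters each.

(0,0): OLD=7 → NEW=0, ERR=7
(0,1): OLD=849/16 → NEW=0, ERR=849/16
(0,2): OLD=26935/256 → NEW=0, ERR=26935/256
(0,3): OLD=626817/4096 → NEW=255, ERR=-417663/4096
(0,4): OLD=5399431/65536 → NEW=0, ERR=5399431/65536
(0,5): OLD=201373873/1048576 → NEW=255, ERR=-66013007/1048576
(0,6): OLD=2624916695/16777216 → NEW=255, ERR=-1653273385/16777216
(1,0): OLD=3875/256 → NEW=0, ERR=3875/256
(1,1): OLD=180981/2048 → NEW=0, ERR=180981/2048
(1,2): OLD=8830233/65536 → NEW=255, ERR=-7881447/65536
(1,3): OLD=12463461/262144 → NEW=0, ERR=12463461/262144
(1,4): OLD=2740894799/16777216 → NEW=255, ERR=-1537295281/16777216
(1,5): OLD=13409830271/134217728 → NEW=0, ERR=13409830271/134217728
(1,6): OLD=412277719185/2147483648 → NEW=255, ERR=-135330611055/2147483648
(2,0): OLD=1222231/32768 → NEW=0, ERR=1222231/32768
(2,1): OLD=61164589/1048576 → NEW=0, ERR=61164589/1048576
(2,2): OLD=1415591879/16777216 → NEW=0, ERR=1415591879/16777216
(2,3): OLD=17726818639/134217728 → NEW=255, ERR=-16498702001/134217728
(2,4): OLD=78695433215/1073741824 → NEW=0, ERR=78695433215/1073741824
(2,5): OLD=6897516304597/34359738368 → NEW=255, ERR=-1864216979243/34359738368
(2,6): OLD=88408599960099/549755813888 → NEW=255, ERR=-51779132581341/549755813888
(3,0): OLD=563600103/16777216 → NEW=0, ERR=563600103/16777216
(3,1): OLD=12224171995/134217728 → NEW=0, ERR=12224171995/134217728
(3,2): OLD=136162266177/1073741824 → NEW=0, ERR=136162266177/1073741824
(3,3): OLD=601644589559/4294967296 → NEW=255, ERR=-493572070921/4294967296
(3,4): OLD=45503658870503/549755813888 → NEW=0, ERR=45503658870503/549755813888
(3,5): OLD=752849133240229/4398046511104 → NEW=255, ERR=-368652727091291/4398046511104
(3,6): OLD=8479707227520379/70368744177664 → NEW=0, ERR=8479707227520379/70368744177664
Row 0: ...#.##
Row 1: ..#.#.#
Row 2: ...#.##
Row 3: ...#.#.

Answer: ...#.##
..#.#.#
...#.##
...#.#.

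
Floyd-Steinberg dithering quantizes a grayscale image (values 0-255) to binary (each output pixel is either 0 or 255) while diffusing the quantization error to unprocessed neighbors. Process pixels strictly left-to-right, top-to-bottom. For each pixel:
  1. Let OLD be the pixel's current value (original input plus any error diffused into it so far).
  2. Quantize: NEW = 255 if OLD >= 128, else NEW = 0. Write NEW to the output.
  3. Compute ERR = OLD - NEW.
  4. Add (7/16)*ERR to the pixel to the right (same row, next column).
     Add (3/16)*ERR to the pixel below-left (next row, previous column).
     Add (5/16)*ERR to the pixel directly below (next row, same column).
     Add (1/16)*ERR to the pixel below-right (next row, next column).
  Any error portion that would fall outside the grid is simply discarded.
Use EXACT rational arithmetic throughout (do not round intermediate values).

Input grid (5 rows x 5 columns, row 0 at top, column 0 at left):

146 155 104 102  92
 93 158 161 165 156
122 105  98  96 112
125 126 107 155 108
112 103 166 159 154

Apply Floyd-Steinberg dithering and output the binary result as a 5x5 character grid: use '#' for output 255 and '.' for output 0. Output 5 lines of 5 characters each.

Answer: #.#..
.#.##
#.#..
.#.#.
.#.##

Derivation:
(0,0): OLD=146 → NEW=255, ERR=-109
(0,1): OLD=1717/16 → NEW=0, ERR=1717/16
(0,2): OLD=38643/256 → NEW=255, ERR=-26637/256
(0,3): OLD=231333/4096 → NEW=0, ERR=231333/4096
(0,4): OLD=7648643/65536 → NEW=0, ERR=7648643/65536
(1,0): OLD=20239/256 → NEW=0, ERR=20239/256
(1,1): OLD=409193/2048 → NEW=255, ERR=-113047/2048
(1,2): OLD=7971229/65536 → NEW=0, ERR=7971229/65536
(1,3): OLD=65861785/262144 → NEW=255, ERR=-984935/262144
(1,4): OLD=815195051/4194304 → NEW=255, ERR=-254352469/4194304
(2,0): OLD=4468115/32768 → NEW=255, ERR=-3887725/32768
(2,1): OLD=66679681/1048576 → NEW=0, ERR=66679681/1048576
(2,2): OLD=2678923971/16777216 → NEW=255, ERR=-1599266109/16777216
(2,3): OLD=13248166809/268435456 → NEW=0, ERR=13248166809/268435456
(2,4): OLD=491372141295/4294967296 → NEW=0, ERR=491372141295/4294967296
(3,0): OLD=1675155043/16777216 → NEW=0, ERR=1675155043/16777216
(3,1): OLD=22047506855/134217728 → NEW=255, ERR=-12178013785/134217728
(3,2): OLD=217942517725/4294967296 → NEW=0, ERR=217942517725/4294967296
(3,3): OLD=1787709270357/8589934592 → NEW=255, ERR=-402724050603/8589934592
(3,4): OLD=17362001371593/137438953472 → NEW=0, ERR=17362001371593/137438953472
(4,0): OLD=270990328941/2147483648 → NEW=0, ERR=270990328941/2147483648
(4,1): OLD=10006155747565/68719476736 → NEW=255, ERR=-7517310820115/68719476736
(4,2): OLD=131432635615619/1099511627776 → NEW=0, ERR=131432635615619/1099511627776
(4,3): OLD=3931923955441389/17592186044416 → NEW=255, ERR=-554083485884691/17592186044416
(4,4): OLD=49755464034432763/281474976710656 → NEW=255, ERR=-22020655026784517/281474976710656
Row 0: #.#..
Row 1: .#.##
Row 2: #.#..
Row 3: .#.#.
Row 4: .#.##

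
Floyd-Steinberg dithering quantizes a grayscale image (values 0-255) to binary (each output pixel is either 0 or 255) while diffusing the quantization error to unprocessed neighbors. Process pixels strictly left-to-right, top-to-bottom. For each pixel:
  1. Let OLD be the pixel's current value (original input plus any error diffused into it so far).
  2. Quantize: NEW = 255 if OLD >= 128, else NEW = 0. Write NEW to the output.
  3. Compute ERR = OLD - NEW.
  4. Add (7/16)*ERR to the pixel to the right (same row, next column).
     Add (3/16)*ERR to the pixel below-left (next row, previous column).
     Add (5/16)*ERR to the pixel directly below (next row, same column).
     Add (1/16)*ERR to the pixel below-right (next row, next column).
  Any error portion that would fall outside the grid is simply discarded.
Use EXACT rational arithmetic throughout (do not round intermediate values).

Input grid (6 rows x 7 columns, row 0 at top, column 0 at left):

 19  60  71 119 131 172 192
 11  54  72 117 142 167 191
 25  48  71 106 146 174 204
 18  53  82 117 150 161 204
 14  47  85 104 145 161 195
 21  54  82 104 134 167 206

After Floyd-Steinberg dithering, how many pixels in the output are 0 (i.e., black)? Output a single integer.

(0,0): OLD=19 → NEW=0, ERR=19
(0,1): OLD=1093/16 → NEW=0, ERR=1093/16
(0,2): OLD=25827/256 → NEW=0, ERR=25827/256
(0,3): OLD=668213/4096 → NEW=255, ERR=-376267/4096
(0,4): OLD=5951347/65536 → NEW=0, ERR=5951347/65536
(0,5): OLD=222014501/1048576 → NEW=255, ERR=-45372379/1048576
(0,6): OLD=2903618819/16777216 → NEW=255, ERR=-1374571261/16777216
(1,0): OLD=7615/256 → NEW=0, ERR=7615/256
(1,1): OLD=222137/2048 → NEW=0, ERR=222137/2048
(1,2): OLD=9045677/65536 → NEW=255, ERR=-7666003/65536
(1,3): OLD=15846441/262144 → NEW=0, ERR=15846441/262144
(1,4): OLD=3069731291/16777216 → NEW=255, ERR=-1208458789/16777216
(1,5): OLD=15069775179/134217728 → NEW=0, ERR=15069775179/134217728
(1,6): OLD=454867288069/2147483648 → NEW=255, ERR=-92741042171/2147483648
(2,0): OLD=1790211/32768 → NEW=0, ERR=1790211/32768
(2,1): OLD=89887953/1048576 → NEW=0, ERR=89887953/1048576
(2,2): OLD=1511009203/16777216 → NEW=0, ERR=1511009203/16777216
(2,3): OLD=19257105371/134217728 → NEW=255, ERR=-14968415269/134217728
(2,4): OLD=106869028747/1073741824 → NEW=0, ERR=106869028747/1073741824
(2,5): OLD=8247437041305/34359738368 → NEW=255, ERR=-514296242535/34359738368
(2,6): OLD=104988691407551/549755813888 → NEW=255, ERR=-35199041133889/549755813888
(3,0): OLD=858087507/16777216 → NEW=0, ERR=858087507/16777216
(3,1): OLD=16437171799/134217728 → NEW=0, ERR=16437171799/134217728
(3,2): OLD=159097321013/1073741824 → NEW=255, ERR=-114706844107/1073741824
(3,3): OLD=256417962563/4294967296 → NEW=0, ERR=256417962563/4294967296
(3,4): OLD=108547019549779/549755813888 → NEW=255, ERR=-31640712991661/549755813888
(3,5): OLD=551331052773929/4398046511104 → NEW=0, ERR=551331052773929/4398046511104
(3,6): OLD=16740749617260919/70368744177664 → NEW=255, ERR=-1203280148043401/70368744177664
(4,0): OLD=113699786749/2147483648 → NEW=0, ERR=113699786749/2147483648
(4,1): OLD=3147374090713/34359738368 → NEW=0, ERR=3147374090713/34359738368
(4,2): OLD=60769714840407/549755813888 → NEW=0, ERR=60769714840407/549755813888
(4,3): OLD=675318565537517/4398046511104 → NEW=255, ERR=-446183294794003/4398046511104
(4,4): OLD=3865560737261559/35184372088832 → NEW=0, ERR=3865560737261559/35184372088832
(4,5): OLD=271834367838175799/1125899906842624 → NEW=255, ERR=-15270108406693321/1125899906842624
(4,6): OLD=3450795288168787377/18014398509481984 → NEW=255, ERR=-1142876331749118543/18014398509481984
(5,0): OLD=30082977303707/549755813888 → NEW=0, ERR=30082977303707/549755813888
(5,1): OLD=574388040755593/4398046511104 → NEW=255, ERR=-547113819575927/4398046511104
(5,2): OLD=1717771439191247/35184372088832 → NEW=0, ERR=1717771439191247/35184372088832
(5,3): OLD=34104903699982891/281474976710656 → NEW=0, ERR=34104903699982891/281474976710656
(5,4): OLD=3827323173144611513/18014398509481984 → NEW=255, ERR=-766348446773294407/18014398509481984
(5,5): OLD=20049481559808948649/144115188075855872 → NEW=255, ERR=-16699891399534298711/144115188075855872
(5,6): OLD=310434792955259376327/2305843009213693952 → NEW=255, ERR=-277555174394232581433/2305843009213693952
Output grid:
  Row 0: ...#.##  (4 black, running=4)
  Row 1: ..#.#.#  (4 black, running=8)
  Row 2: ...#.##  (4 black, running=12)
  Row 3: ..#.#.#  (4 black, running=16)
  Row 4: ...#.##  (4 black, running=20)
  Row 5: .#..###  (3 black, running=23)

Answer: 23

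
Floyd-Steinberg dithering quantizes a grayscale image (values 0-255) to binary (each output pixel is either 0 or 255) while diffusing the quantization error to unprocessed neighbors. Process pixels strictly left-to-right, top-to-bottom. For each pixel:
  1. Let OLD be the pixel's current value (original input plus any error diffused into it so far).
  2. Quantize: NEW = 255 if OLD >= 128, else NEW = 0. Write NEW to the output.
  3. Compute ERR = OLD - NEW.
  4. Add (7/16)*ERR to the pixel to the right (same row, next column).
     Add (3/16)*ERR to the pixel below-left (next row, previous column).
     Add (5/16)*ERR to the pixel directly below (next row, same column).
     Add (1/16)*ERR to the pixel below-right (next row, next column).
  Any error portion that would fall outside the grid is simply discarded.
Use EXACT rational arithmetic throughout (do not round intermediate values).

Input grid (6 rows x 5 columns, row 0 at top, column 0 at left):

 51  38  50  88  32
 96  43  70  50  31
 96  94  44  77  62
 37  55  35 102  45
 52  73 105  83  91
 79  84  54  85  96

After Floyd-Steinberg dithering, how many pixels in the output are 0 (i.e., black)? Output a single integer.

(0,0): OLD=51 → NEW=0, ERR=51
(0,1): OLD=965/16 → NEW=0, ERR=965/16
(0,2): OLD=19555/256 → NEW=0, ERR=19555/256
(0,3): OLD=497333/4096 → NEW=0, ERR=497333/4096
(0,4): OLD=5578483/65536 → NEW=0, ERR=5578483/65536
(1,0): OLD=31551/256 → NEW=0, ERR=31551/256
(1,1): OLD=272953/2048 → NEW=255, ERR=-249287/2048
(1,2): OLD=4400941/65536 → NEW=0, ERR=4400941/65536
(1,3): OLD=36190889/262144 → NEW=255, ERR=-30655831/262144
(1,4): OLD=58831579/4194304 → NEW=0, ERR=58831579/4194304
(2,0): OLD=3659907/32768 → NEW=0, ERR=3659907/32768
(2,1): OLD=131198801/1048576 → NEW=0, ERR=131198801/1048576
(2,2): OLD=1513159475/16777216 → NEW=0, ERR=1513159475/16777216
(2,3): OLD=23284400361/268435456 → NEW=0, ERR=23284400361/268435456
(2,4): OLD=416713309215/4294967296 → NEW=0, ERR=416713309215/4294967296
(3,0): OLD=1599938515/16777216 → NEW=0, ERR=1599938515/16777216
(3,1): OLD=21436387287/134217728 → NEW=255, ERR=-12789133353/134217728
(3,2): OLD=195768840557/4294967296 → NEW=0, ERR=195768840557/4294967296
(3,3): OLD=1485003661637/8589934592 → NEW=255, ERR=-705429659323/8589934592
(3,4): OLD=6158979194681/137438953472 → NEW=0, ERR=6158979194681/137438953472
(4,0): OLD=137299290237/2147483648 → NEW=0, ERR=137299290237/2147483648
(4,1): OLD=5889341310077/68719476736 → NEW=0, ERR=5889341310077/68719476736
(4,2): OLD=148857269231091/1099511627776 → NEW=255, ERR=-131518195851789/1099511627776
(4,3): OLD=285981412612221/17592186044416 → NEW=0, ERR=285981412612221/17592186044416
(4,4): OLD=30113119511257579/281474976710656 → NEW=0, ERR=30113119511257579/281474976710656
(5,0): OLD=126497328962455/1099511627776 → NEW=0, ERR=126497328962455/1099511627776
(5,1): OLD=1255057442160133/8796093022208 → NEW=255, ERR=-987946278502907/8796093022208
(5,2): OLD=-6787439211592019/281474976710656 → NEW=0, ERR=-6787439211592019/281474976710656
(5,3): OLD=103710776812510115/1125899906842624 → NEW=0, ERR=103710776812510115/1125899906842624
(5,4): OLD=3075922895230174993/18014398509481984 → NEW=255, ERR=-1517748724687730927/18014398509481984
Output grid:
  Row 0: .....  (5 black, running=5)
  Row 1: .#.#.  (3 black, running=8)
  Row 2: .....  (5 black, running=13)
  Row 3: .#.#.  (3 black, running=16)
  Row 4: ..#..  (4 black, running=20)
  Row 5: .#..#  (3 black, running=23)

Answer: 23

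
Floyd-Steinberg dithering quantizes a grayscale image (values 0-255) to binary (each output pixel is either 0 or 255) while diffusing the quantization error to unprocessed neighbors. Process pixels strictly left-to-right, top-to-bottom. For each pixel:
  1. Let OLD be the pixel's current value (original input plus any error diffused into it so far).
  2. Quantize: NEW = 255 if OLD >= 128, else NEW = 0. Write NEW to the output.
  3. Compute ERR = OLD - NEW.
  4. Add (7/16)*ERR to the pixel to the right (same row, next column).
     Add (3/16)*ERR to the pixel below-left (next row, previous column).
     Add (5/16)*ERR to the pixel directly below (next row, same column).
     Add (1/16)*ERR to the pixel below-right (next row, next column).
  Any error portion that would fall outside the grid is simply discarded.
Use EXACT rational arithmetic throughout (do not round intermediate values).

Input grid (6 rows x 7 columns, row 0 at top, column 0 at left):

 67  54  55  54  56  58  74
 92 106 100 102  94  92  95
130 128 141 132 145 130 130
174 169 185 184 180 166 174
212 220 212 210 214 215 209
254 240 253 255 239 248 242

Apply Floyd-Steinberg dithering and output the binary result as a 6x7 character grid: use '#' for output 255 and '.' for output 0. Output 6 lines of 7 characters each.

(0,0): OLD=67 → NEW=0, ERR=67
(0,1): OLD=1333/16 → NEW=0, ERR=1333/16
(0,2): OLD=23411/256 → NEW=0, ERR=23411/256
(0,3): OLD=385061/4096 → NEW=0, ERR=385061/4096
(0,4): OLD=6365443/65536 → NEW=0, ERR=6365443/65536
(0,5): OLD=105375509/1048576 → NEW=0, ERR=105375509/1048576
(0,6): OLD=1979142547/16777216 → NEW=0, ERR=1979142547/16777216
(1,0): OLD=32911/256 → NEW=255, ERR=-32369/256
(1,1): OLD=200809/2048 → NEW=0, ERR=200809/2048
(1,2): OLD=12734237/65536 → NEW=255, ERR=-3977443/65536
(1,3): OLD=33751769/262144 → NEW=255, ERR=-33094951/262144
(1,4): OLD=1574337259/16777216 → NEW=0, ERR=1574337259/16777216
(1,5): OLD=25856722267/134217728 → NEW=255, ERR=-8368798373/134217728
(1,6): OLD=238083124981/2147483648 → NEW=0, ERR=238083124981/2147483648
(2,0): OLD=3567507/32768 → NEW=0, ERR=3567507/32768
(2,1): OLD=196073473/1048576 → NEW=255, ERR=-71313407/1048576
(2,2): OLD=1253872963/16777216 → NEW=0, ERR=1253872963/16777216
(2,3): OLD=18662496491/134217728 → NEW=255, ERR=-15563024149/134217728
(2,4): OLD=111683220123/1073741824 → NEW=0, ERR=111683220123/1073741824
(2,5): OLD=6276591743817/34359738368 → NEW=255, ERR=-2485141540023/34359738368
(2,6): OLD=70976502640271/549755813888 → NEW=255, ERR=-69211229901169/549755813888
(3,0): OLD=3276096483/16777216 → NEW=255, ERR=-1002093597/16777216
(3,1): OLD=19117023399/134217728 → NEW=255, ERR=-15108497241/134217728
(3,2): OLD=142931362085/1073741824 → NEW=255, ERR=-130872803035/1073741824
(3,3): OLD=509440718163/4294967296 → NEW=0, ERR=509440718163/4294967296
(3,4): OLD=133914483134435/549755813888 → NEW=255, ERR=-6273249407005/549755813888
(3,5): OLD=533487745817561/4398046511104 → NEW=0, ERR=533487745817561/4398046511104
(3,6): OLD=12892028394466759/70368744177664 → NEW=255, ERR=-5052001370837561/70368744177664
(4,0): OLD=369857297773/2147483648 → NEW=255, ERR=-177751032467/2147483648
(4,1): OLD=4192700635785/34359738368 → NEW=0, ERR=4192700635785/34359738368
(4,2): OLD=133316290451367/549755813888 → NEW=255, ERR=-6871442090073/549755813888
(4,3): OLD=1019647438141277/4398046511104 → NEW=255, ERR=-101854422190243/4398046511104
(4,4): OLD=8108565427629895/35184372088832 → NEW=255, ERR=-863449455022265/35184372088832
(4,5): OLD=256700227229648007/1125899906842624 → NEW=255, ERR=-30404249015221113/1125899906842624
(4,6): OLD=3284592298637477601/18014398509481984 → NEW=255, ERR=-1309079321280428319/18014398509481984
(5,0): OLD=137995996037547/549755813888 → NEW=255, ERR=-2191736503893/549755813888
(5,1): OLD=1182508815041849/4398046511104 → NEW=255, ERR=61006954710329/4398046511104
(5,2): OLD=9093292845564063/35184372088832 → NEW=255, ERR=121277962911903/35184372088832
(5,3): OLD=68648443158188347/281474976710656 → NEW=255, ERR=-3127675903028933/281474976710656
(5,4): OLD=3962426926551456105/18014398509481984 → NEW=255, ERR=-631244693366449815/18014398509481984
(5,5): OLD=30130378213014495065/144115188075855872 → NEW=255, ERR=-6618994746328752295/144115188075855872
(5,6): OLD=455426128280247235095/2305843009213693952 → NEW=255, ERR=-132563839069244722665/2305843009213693952
Row 0: .......
Row 1: #.##.#.
Row 2: .#.#.##
Row 3: ###.#.#
Row 4: #.#####
Row 5: #######

Answer: .......
#.##.#.
.#.#.##
###.#.#
#.#####
#######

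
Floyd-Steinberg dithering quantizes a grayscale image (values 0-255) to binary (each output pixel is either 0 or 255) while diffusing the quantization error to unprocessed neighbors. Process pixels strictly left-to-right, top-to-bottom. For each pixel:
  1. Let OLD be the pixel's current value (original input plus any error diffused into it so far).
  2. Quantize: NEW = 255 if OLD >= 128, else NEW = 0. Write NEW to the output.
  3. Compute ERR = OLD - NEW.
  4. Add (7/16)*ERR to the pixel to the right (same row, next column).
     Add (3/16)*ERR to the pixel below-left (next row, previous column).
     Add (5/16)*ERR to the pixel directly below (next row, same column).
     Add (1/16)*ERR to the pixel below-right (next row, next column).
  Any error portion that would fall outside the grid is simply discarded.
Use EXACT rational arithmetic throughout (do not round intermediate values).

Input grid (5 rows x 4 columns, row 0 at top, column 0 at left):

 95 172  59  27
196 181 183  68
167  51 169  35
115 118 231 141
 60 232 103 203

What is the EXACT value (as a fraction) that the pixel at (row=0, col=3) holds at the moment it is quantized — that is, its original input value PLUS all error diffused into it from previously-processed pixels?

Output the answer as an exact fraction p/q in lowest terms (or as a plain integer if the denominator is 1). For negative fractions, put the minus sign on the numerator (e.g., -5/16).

Answer: 183833/4096

Derivation:
(0,0): OLD=95 → NEW=0, ERR=95
(0,1): OLD=3417/16 → NEW=255, ERR=-663/16
(0,2): OLD=10463/256 → NEW=0, ERR=10463/256
(0,3): OLD=183833/4096 → NEW=0, ERR=183833/4096
Target (0,3): original=27, with diffused error = 183833/4096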